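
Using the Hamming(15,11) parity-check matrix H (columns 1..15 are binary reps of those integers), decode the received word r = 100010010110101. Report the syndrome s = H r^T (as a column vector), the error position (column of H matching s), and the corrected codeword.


s = (1, 1, 1, 1)^T, error position = 15, corrected codeword c = 100010010110100

Compute s = H r^T mod 2 one row at a time:
  s_1 = 1 + 0 + 1 + 1 + 0 + 1 + 0 + 1 = 5 ≡ 1 (mod 2).
  s_2 = 0 + 1 + 0 + 0 + 0 + 1 + 0 + 1 = 3 ≡ 1 (mod 2).
  s_3 = 0 + 0 + 0 + 0 + 1 + 1 + 0 + 1 = 3 ≡ 1 (mod 2).
  s_4 = 1 + 0 + 1 + 0 + 0 + 1 + 1 + 1 = 5 ≡ 1 (mod 2).
s = (1, 1, 1, 1)^T — this equals column 15 of H (binary 1111), so error is at position 15.
Correct: flip bit 15 of r = 100010010110101 to get c = 100010010110100.


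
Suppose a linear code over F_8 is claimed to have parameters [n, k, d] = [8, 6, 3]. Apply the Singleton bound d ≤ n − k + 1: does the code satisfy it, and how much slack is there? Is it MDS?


Singleton RHS = n − k + 1 = 3, slack = 0, bound satisfied, MDS.

Singleton bound: d ≤ n − k + 1.
Here n = 8, k = 6, so n − k + 1 = 3.
Given d = 3, check d ≤ 3: YES.
Slack = (n − k + 1) − d = 0.
The code is MDS (slack = 0).
Description: the claimed parameters are [8, 6, 3]_8; such a code would be MDS (meets Singleton bound).


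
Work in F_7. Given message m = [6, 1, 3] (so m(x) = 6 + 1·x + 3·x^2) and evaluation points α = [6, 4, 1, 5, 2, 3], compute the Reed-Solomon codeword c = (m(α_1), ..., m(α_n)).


c = [1, 2, 3, 2, 6, 1]

Message polynomial: m(x) = 6 + 1·x + 3·x^2 (mod 7).
For each evaluation point α_i, compute m(α_i) mod 7:
  α_1 = 6: Horner steps 3 → 5 → 1, so m(6) = 1.
  α_2 = 4: Horner steps 3 → 6 → 2, so m(4) = 2.
  α_3 = 1: Horner steps 3 → 4 → 3, so m(1) = 3.
  α_4 = 5: Horner steps 3 → 2 → 2, so m(5) = 2.
  α_5 = 2: Horner steps 3 → 0 → 6, so m(2) = 6.
  α_6 = 3: Horner steps 3 → 3 → 1, so m(3) = 1.
Codeword c = [1, 2, 3, 2, 6, 1] ∈ F_7^6.


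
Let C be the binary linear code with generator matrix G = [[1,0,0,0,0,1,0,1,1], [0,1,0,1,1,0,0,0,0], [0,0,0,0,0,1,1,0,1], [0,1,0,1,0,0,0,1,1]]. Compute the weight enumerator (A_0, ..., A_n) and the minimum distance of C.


Weight distribution: A_0 = 1, A_3 = 5, A_4 = 5, A_5 = 2, A_6 = 2, A_7 = 1. Minimum distance d = 3.

Enumerate all 2^4 = 16 messages m ∈ F_2^4.
For each, compute codeword c = mG in F_2^9, then tally its weight.
  m = 0000 → c = 000000000, weight = 0.
  m = 1000 → c = 100001011, weight = 4.
  m = 0100 → c = 010110000, weight = 3.
  m = 1100 → c = 110111011, weight = 7.
  m = 0010 → c = 000001101, weight = 3.
  m = 1010 → c = 100000110, weight = 3.
  m = 0110 → c = 010111101, weight = 6.
  m = 1110 → c = 110110110, weight = 6.
  m = 0001 → c = 010100011, weight = 4.
  m = 1001 → c = 110101000, weight = 4.
  m = 0101 → c = 000010011, weight = 3.
  m = 1101 → c = 100011000, weight = 3.
  m = 0011 → c = 010101110, weight = 5.
  m = 1011 → c = 110100101, weight = 5.
  m = 0111 → c = 000011110, weight = 4.
  m = 1111 → c = 100010101, weight = 4.
Tally weights:
  weight 0: 1 codewords.
  weight 3: 5 codewords.
  weight 4: 5 codewords.
  weight 5: 2 codewords.
  weight 6: 2 codewords.
  weight 7: 1 codewords.
Minimum distance d = smallest w > 0 with A_w > 0 = 3.
Sanity: Σ A_w = 16 = 2^4 = 16 ✓.


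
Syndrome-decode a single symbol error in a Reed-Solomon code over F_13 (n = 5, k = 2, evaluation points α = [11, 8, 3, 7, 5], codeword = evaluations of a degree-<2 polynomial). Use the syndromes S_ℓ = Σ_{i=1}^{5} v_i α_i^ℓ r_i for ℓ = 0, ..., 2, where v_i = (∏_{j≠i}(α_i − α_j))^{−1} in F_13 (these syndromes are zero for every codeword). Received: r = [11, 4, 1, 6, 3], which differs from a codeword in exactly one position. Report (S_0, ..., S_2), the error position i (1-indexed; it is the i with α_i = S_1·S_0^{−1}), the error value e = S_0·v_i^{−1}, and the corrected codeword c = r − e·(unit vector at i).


S = (1, 5, 12), error at position 5, error magnitude e = 6, c = [11, 4, 1, 6, 10].

Step 1: column multipliers v_i = (∏_{j≠i}(α_i − α_j))^{−1} mod 13.
  i = 1 (α = 11): (11−8)(11−3)(11−7)(11−5) = 3·8·4·6 = 576 ≡ 4, so v_1 = 4^{−1} = 10 (mod 13).
  i = 2 (α = 8): (8−11)(8−3)(8−7)(8−5) = (−3)·5·1·3 = −45 ≡ 7, so v_2 = 7^{−1} = 2 (mod 13).
  i = 3 (α = 3): (3−11)(3−8)(3−7)(3−5) = (−8)·(−5)·(−4)·(−2) = 320 ≡ 8, so v_3 = 8^{−1} = 5 (mod 13).
  i = 4 (α = 7): (7−11)(7−8)(7−3)(7−5) = (−4)·(−1)·4·2 = 32 ≡ 6, so v_4 = 6^{−1} = 11 (mod 13).
  i = 5 (α = 5): (5−11)(5−8)(5−3)(5−7) = (−6)·(−3)·2·(−2) = −72 ≡ 6, so v_5 = 6^{−1} = 11 (mod 13).
  v = [10, 2, 5, 11, 11].
Step 2: syndromes of r = [11, 4, 1, 6, 3] (all sums mod 13).
  S_0 = Σ v_i r_i = 10·11 + 2·4 + 5·1 + 11·6 + 11·3 = 222 ≡ 1.
  S_1 = Σ v_i α_i r_i = 10·11·11 + 2·8·4 + 5·3·1 + 11·7·6 + 11·5·3 = 1916 ≡ 5.
  α_i^2 mod 13 = [4, 12, 9, 10, 12].
  S_2 = Σ v_i α_i^2 r_i = 10·4·11 + 2·12·4 + 5·9·1 + 11·10·6 + 11·12·3 = 1637 ≡ 12.
  S = (1, 5, 12) ≠ 0, so r is not a codeword (an error is present).
Step 3: locate the error. For a single error e at position i, S_ℓ = v_i·e·α_i^ℓ, so α_err = S_1/S_0.
  S_0^{−1} = 1^{−1} = 1 (mod 13), so α_err = 5·1 = 5 ≡ 5 = α_5. Error position i = 5.
  Consistency check: S_2/S_1 = 12·8 = 96 ≡ 5 = α_err ✓ (single-error assumption holds).
Step 4: error magnitude e = S_0/v_5 = S_0·∏_{j≠5}(α_5 − α_j) = 1·6 = 6 ≡ 6 (mod 13).
Step 5: correct position 5: c_5 = r_5 − e = 3 − 6 ≡ 10 (mod 13). Hence c = [11, 4, 1, 6, 10].
  Check: interpolating c through the α_i gives m(x) = 7 + 11·x (degree < 2) with m(α_i) = c_i for every i, so c is indeed a codeword.


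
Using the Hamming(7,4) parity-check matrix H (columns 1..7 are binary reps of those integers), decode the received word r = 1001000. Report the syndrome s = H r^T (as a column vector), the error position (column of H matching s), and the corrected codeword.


s = (1, 0, 1)^T, error position = 5, corrected codeword c = 1001100

Compute s = H r^T mod 2 one row at a time:
  s_1 = 1 + 0 + 0 + 0 = 1 ≡ 1 (mod 2).
  s_2 = 0 + 0 + 0 + 0 = 0 ≡ 0 (mod 2).
  s_3 = 1 + 0 + 0 + 0 = 1 ≡ 1 (mod 2).
s = (1, 0, 1)^T — this equals column 5 of H (binary 101), so error is at position 5.
Correct: flip bit 5 of r = 1001000 to get c = 1001100.


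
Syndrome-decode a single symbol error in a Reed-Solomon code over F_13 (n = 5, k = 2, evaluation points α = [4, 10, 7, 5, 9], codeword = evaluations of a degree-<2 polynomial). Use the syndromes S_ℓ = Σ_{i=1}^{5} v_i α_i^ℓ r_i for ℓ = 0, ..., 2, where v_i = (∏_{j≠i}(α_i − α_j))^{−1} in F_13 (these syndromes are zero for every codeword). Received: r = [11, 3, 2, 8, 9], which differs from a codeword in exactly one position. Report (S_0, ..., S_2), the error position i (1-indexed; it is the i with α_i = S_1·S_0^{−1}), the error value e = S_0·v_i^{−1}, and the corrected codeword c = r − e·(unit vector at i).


S = (3, 4, 1), error at position 2, error magnitude e = 10, c = [11, 6, 2, 8, 9].

Step 1: column multipliers v_i = (∏_{j≠i}(α_i − α_j))^{−1} mod 13.
  i = 1 (α = 4): (4−10)(4−7)(4−5)(4−9) = (−6)·(−3)·(−1)·(−5) = 90 ≡ 12, so v_1 = 12^{−1} = 12 (mod 13).
  i = 2 (α = 10): (10−4)(10−7)(10−5)(10−9) = 6·3·5·1 = 90 ≡ 12, so v_2 = 12^{−1} = 12 (mod 13).
  i = 3 (α = 7): (7−4)(7−10)(7−5)(7−9) = 3·(−3)·2·(−2) = 36 ≡ 10, so v_3 = 10^{−1} = 4 (mod 13).
  i = 4 (α = 5): (5−4)(5−10)(5−7)(5−9) = 1·(−5)·(−2)·(−4) = −40 ≡ 12, so v_4 = 12^{−1} = 12 (mod 13).
  i = 5 (α = 9): (9−4)(9−10)(9−7)(9−5) = 5·(−1)·2·4 = −40 ≡ 12, so v_5 = 12^{−1} = 12 (mod 13).
  v = [12, 12, 4, 12, 12].
Step 2: syndromes of r = [11, 3, 2, 8, 9] (all sums mod 13).
  S_0 = Σ v_i r_i = 12·11 + 12·3 + 4·2 + 12·8 + 12·9 = 380 ≡ 3.
  S_1 = Σ v_i α_i r_i = 12·4·11 + 12·10·3 + 4·7·2 + 12·5·8 + 12·9·9 = 2396 ≡ 4.
  α_i^2 mod 13 = [3, 9, 10, 12, 3].
  S_2 = Σ v_i α_i^2 r_i = 12·3·11 + 12·9·3 + 4·10·2 + 12·12·8 + 12·3·9 = 2276 ≡ 1.
  S = (3, 4, 1) ≠ 0, so r is not a codeword (an error is present).
Step 3: locate the error. For a single error e at position i, S_ℓ = v_i·e·α_i^ℓ, so α_err = S_1/S_0.
  S_0^{−1} = 3^{−1} = 9 (mod 13), so α_err = 4·9 = 36 ≡ 10 = α_2. Error position i = 2.
  Consistency check: S_2/S_1 = 1·10 = 10 ≡ 10 = α_err ✓ (single-error assumption holds).
Step 4: error magnitude e = S_0/v_2 = S_0·∏_{j≠2}(α_2 − α_j) = 3·12 = 36 ≡ 10 (mod 13).
Step 5: correct position 2: c_2 = r_2 − e = 3 − 10 ≡ 6 (mod 13). Hence c = [11, 6, 2, 8, 9].
  Check: interpolating c through the α_i gives m(x) = 10 + 10·x (degree < 2) with m(α_i) = c_i for every i, so c is indeed a codeword.


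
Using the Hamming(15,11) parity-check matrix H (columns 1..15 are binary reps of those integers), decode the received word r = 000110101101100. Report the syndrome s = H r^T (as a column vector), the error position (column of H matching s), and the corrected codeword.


s = (0, 1, 0, 0)^T, error position = 4, corrected codeword c = 000010101101100

Compute s = H r^T mod 2 one row at a time:
  s_1 = 0 + 1 + 1 + 0 + 1 + 1 + 0 + 0 = 4 ≡ 0 (mod 2).
  s_2 = 1 + 1 + 0 + 1 + 1 + 1 + 0 + 0 = 5 ≡ 1 (mod 2).
  s_3 = 0 + 0 + 0 + 1 + 1 + 0 + 0 + 0 = 2 ≡ 0 (mod 2).
  s_4 = 0 + 0 + 1 + 1 + 1 + 0 + 1 + 0 = 4 ≡ 0 (mod 2).
s = (0, 1, 0, 0)^T — this equals column 4 of H (binary 0100), so error is at position 4.
Correct: flip bit 4 of r = 000110101101100 to get c = 000010101101100.


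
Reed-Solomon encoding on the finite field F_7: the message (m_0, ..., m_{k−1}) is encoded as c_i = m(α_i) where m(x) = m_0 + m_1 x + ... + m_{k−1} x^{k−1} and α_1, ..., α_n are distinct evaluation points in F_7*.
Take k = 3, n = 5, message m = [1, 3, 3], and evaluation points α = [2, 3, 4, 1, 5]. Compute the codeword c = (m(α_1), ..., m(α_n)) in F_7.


c = [5, 2, 5, 0, 0]

Message polynomial: m(x) = 1 + 3·x + 3·x^2 (mod 7).
For each evaluation point α_i, compute m(α_i) mod 7:
  α_1 = 2: Horner steps 3 → 2 → 5, so m(2) = 5.
  α_2 = 3: Horner steps 3 → 5 → 2, so m(3) = 2.
  α_3 = 4: Horner steps 3 → 1 → 5, so m(4) = 5.
  α_4 = 1: Horner steps 3 → 6 → 0, so m(1) = 0.
  α_5 = 5: Horner steps 3 → 4 → 0, so m(5) = 0.
Codeword c = [5, 2, 5, 0, 0] ∈ F_7^5.


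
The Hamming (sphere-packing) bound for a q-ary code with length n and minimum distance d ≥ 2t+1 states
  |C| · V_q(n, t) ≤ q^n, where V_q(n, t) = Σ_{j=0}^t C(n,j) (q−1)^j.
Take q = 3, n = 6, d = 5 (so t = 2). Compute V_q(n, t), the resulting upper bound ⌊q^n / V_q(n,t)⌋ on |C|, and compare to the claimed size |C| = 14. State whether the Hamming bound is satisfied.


V_q(n, t) = 73, q^n = 729, Hamming bound = 9, |C| = 14 > bound (violated).

Step 1: Compute V_q(n, t) = Σ_{j=0}^2 C(n, j) (q−1)^j.
  j = 0: C(6,0)·(2)^0 = 1·1 = 1.
  j = 1: C(6,1)·(2)^1 = 6·2 = 12.
  j = 2: C(6,2)·(2)^2 = 15·4 = 60.
  V_q(n, t) = 1 + 12 + 60 = 73.
Step 2: q^n = 3^6 = 729.
Step 3: Hamming bound ⌊q^n / V_q(n,t)⌋ = ⌊729/73⌋ = 9.
Step 4: Compare |C| = 14 to 9: violated.
The claimed |C| lies above the Hamming bound, so no 3-ary code of length 6 with d ≥ 5 can have 14 codewords.


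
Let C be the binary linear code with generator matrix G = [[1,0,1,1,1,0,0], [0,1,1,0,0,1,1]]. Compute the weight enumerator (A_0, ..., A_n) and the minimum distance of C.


Weight distribution: A_0 = 1, A_4 = 2, A_6 = 1. Minimum distance d = 4.

Enumerate all 2^2 = 4 messages m ∈ F_2^2.
For each, compute codeword c = mG in F_2^7, then tally its weight.
  m = 00 → c = 0000000, weight = 0.
  m = 10 → c = 1011100, weight = 4.
  m = 01 → c = 0110011, weight = 4.
  m = 11 → c = 1101111, weight = 6.
Tally weights:
  weight 0: 1 codewords.
  weight 4: 2 codewords.
  weight 6: 1 codewords.
Minimum distance d = smallest w > 0 with A_w > 0 = 4.
Sanity: Σ A_w = 4 = 2^2 = 4 ✓.


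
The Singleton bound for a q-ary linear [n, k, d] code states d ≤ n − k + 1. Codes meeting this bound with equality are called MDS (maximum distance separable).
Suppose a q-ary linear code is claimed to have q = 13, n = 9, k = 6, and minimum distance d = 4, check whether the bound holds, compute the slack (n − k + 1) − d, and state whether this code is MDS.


Singleton RHS = n − k + 1 = 4, slack = 0, bound satisfied, MDS.

Singleton bound: d ≤ n − k + 1.
Here n = 9, k = 6, so n − k + 1 = 4.
Given d = 4, check d ≤ 4: YES.
Slack = (n − k + 1) − d = 0.
The code is MDS (slack = 0).
Description: the claimed parameters are [9, 6, 4]_13; such a code would be MDS (meets Singleton bound).


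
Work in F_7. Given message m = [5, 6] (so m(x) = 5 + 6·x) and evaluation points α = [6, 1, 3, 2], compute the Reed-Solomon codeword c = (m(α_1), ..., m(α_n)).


c = [6, 4, 2, 3]

Message polynomial: m(x) = 5 + 6·x (mod 7).
For each evaluation point α_i, compute m(α_i) mod 7:
  α_1 = 6: Horner steps 6 → 6, so m(6) = 6.
  α_2 = 1: Horner steps 6 → 4, so m(1) = 4.
  α_3 = 3: Horner steps 6 → 2, so m(3) = 2.
  α_4 = 2: Horner steps 6 → 3, so m(2) = 3.
Codeword c = [6, 4, 2, 3] ∈ F_7^4.


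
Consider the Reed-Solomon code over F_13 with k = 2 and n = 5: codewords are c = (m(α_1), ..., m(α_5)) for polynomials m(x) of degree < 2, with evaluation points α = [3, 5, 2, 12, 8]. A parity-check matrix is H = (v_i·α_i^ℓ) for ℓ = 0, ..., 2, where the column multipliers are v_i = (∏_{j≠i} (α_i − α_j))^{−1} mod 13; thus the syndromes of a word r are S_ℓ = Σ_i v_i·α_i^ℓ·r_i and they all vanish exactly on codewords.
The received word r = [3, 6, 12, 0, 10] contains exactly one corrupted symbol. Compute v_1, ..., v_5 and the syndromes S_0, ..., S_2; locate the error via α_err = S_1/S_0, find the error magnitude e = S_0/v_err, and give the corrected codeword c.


S = (11, 3, 2), error at position 2, error magnitude e = 8, c = [3, 11, 12, 0, 10].

Step 1: column multipliers v_i = (∏_{j≠i}(α_i − α_j))^{−1} mod 13.
  i = 1 (α = 3): (3−5)(3−2)(3−12)(3−8) = (−2)·1·(−9)·(−5) = −90 ≡ 1, so v_1 = 1^{−1} = 1 (mod 13).
  i = 2 (α = 5): (5−3)(5−2)(5−12)(5−8) = 2·3·(−7)·(−3) = 126 ≡ 9, so v_2 = 9^{−1} = 3 (mod 13).
  i = 3 (α = 2): (2−3)(2−5)(2−12)(2−8) = (−1)·(−3)·(−10)·(−6) = 180 ≡ 11, so v_3 = 11^{−1} = 6 (mod 13).
  i = 4 (α = 12): (12−3)(12−5)(12−2)(12−8) = 9·7·10·4 = 2520 ≡ 11, so v_4 = 11^{−1} = 6 (mod 13).
  i = 5 (α = 8): (8−3)(8−5)(8−2)(8−12) = 5·3·6·(−4) = −360 ≡ 4, so v_5 = 4^{−1} = 10 (mod 13).
  v = [1, 3, 6, 6, 10].
Step 2: syndromes of r = [3, 6, 12, 0, 10] (all sums mod 13).
  S_0 = Σ v_i r_i = 1·3 + 3·6 + 6·12 + 6·0 + 10·10 = 193 ≡ 11.
  S_1 = Σ v_i α_i r_i = 1·3·3 + 3·5·6 + 6·2·12 + 6·12·0 + 10·8·10 = 1043 ≡ 3.
  α_i^2 mod 13 = [9, 12, 4, 1, 12].
  S_2 = Σ v_i α_i^2 r_i = 1·9·3 + 3·12·6 + 6·4·12 + 6·1·0 + 10·12·10 = 1731 ≡ 2.
  S = (11, 3, 2) ≠ 0, so r is not a codeword (an error is present).
Step 3: locate the error. For a single error e at position i, S_ℓ = v_i·e·α_i^ℓ, so α_err = S_1/S_0.
  S_0^{−1} = 11^{−1} = 6 (mod 13), so α_err = 3·6 = 18 ≡ 5 = α_2. Error position i = 2.
  Consistency check: S_2/S_1 = 2·9 = 18 ≡ 5 = α_err ✓ (single-error assumption holds).
Step 4: error magnitude e = S_0/v_2 = S_0·∏_{j≠2}(α_2 − α_j) = 11·9 = 99 ≡ 8 (mod 13).
Step 5: correct position 2: c_2 = r_2 − e = 6 − 8 ≡ 11 (mod 13). Hence c = [3, 11, 12, 0, 10].
  Check: interpolating c through the α_i gives m(x) = 4 + 4·x (degree < 2) with m(α_i) = c_i for every i, so c is indeed a codeword.


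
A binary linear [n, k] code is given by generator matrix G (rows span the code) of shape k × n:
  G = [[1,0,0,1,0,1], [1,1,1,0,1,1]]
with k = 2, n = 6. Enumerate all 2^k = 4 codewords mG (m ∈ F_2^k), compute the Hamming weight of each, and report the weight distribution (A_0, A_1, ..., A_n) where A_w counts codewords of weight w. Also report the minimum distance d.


Weight distribution: A_0 = 1, A_3 = 1, A_4 = 1, A_5 = 1. Minimum distance d = 3.

Enumerate all 2^2 = 4 messages m ∈ F_2^2.
For each, compute codeword c = mG in F_2^6, then tally its weight.
  m = 00 → c = 000000, weight = 0.
  m = 10 → c = 100101, weight = 3.
  m = 01 → c = 111011, weight = 5.
  m = 11 → c = 011110, weight = 4.
Tally weights:
  weight 0: 1 codewords.
  weight 3: 1 codewords.
  weight 4: 1 codewords.
  weight 5: 1 codewords.
Minimum distance d = smallest w > 0 with A_w > 0 = 3.
Sanity: Σ A_w = 4 = 2^2 = 4 ✓.


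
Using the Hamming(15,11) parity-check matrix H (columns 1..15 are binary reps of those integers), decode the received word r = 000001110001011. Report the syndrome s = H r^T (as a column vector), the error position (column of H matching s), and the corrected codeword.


s = (0, 1, 0, 0)^T, error position = 4, corrected codeword c = 000101110001011

Compute s = H r^T mod 2 one row at a time:
  s_1 = 1 + 0 + 0 + 0 + 1 + 0 + 1 + 1 = 4 ≡ 0 (mod 2).
  s_2 = 0 + 0 + 1 + 1 + 1 + 0 + 1 + 1 = 5 ≡ 1 (mod 2).
  s_3 = 0 + 0 + 1 + 1 + 0 + 0 + 1 + 1 = 4 ≡ 0 (mod 2).
  s_4 = 0 + 0 + 0 + 1 + 0 + 0 + 0 + 1 = 2 ≡ 0 (mod 2).
s = (0, 1, 0, 0)^T — this equals column 4 of H (binary 0100), so error is at position 4.
Correct: flip bit 4 of r = 000001110001011 to get c = 000101110001011.


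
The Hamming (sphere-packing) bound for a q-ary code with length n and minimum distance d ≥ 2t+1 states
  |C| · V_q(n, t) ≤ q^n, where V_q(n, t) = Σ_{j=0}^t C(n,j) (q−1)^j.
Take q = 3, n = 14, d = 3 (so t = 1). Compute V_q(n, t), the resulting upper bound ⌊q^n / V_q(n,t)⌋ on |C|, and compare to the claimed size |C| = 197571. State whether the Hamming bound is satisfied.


V_q(n, t) = 29, q^n = 4782969, Hamming bound = 164929, |C| = 197571 > bound (violated).

Step 1: Compute V_q(n, t) = Σ_{j=0}^1 C(n, j) (q−1)^j.
  j = 0: C(14,0)·(2)^0 = 1·1 = 1.
  j = 1: C(14,1)·(2)^1 = 14·2 = 28.
  V_q(n, t) = 1 + 28 = 29.
Step 2: q^n = 3^14 = 4782969.
Step 3: Hamming bound ⌊q^n / V_q(n,t)⌋ = ⌊4782969/29⌋ = 164929.
Step 4: Compare |C| = 197571 to 164929: violated.
The claimed |C| lies above the Hamming bound, so no 3-ary code of length 14 with d ≥ 3 can have 197571 codewords.


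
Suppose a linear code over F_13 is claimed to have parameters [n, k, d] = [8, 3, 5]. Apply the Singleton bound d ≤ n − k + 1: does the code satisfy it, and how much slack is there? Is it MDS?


Singleton RHS = n − k + 1 = 6, slack = 1, bound satisfied, not MDS.

Singleton bound: d ≤ n − k + 1.
Here n = 8, k = 3, so n − k + 1 = 6.
Given d = 5, check d ≤ 6: YES.
Slack = (n − k + 1) − d = 1.
The code is NOT MDS (slack = 1 > 0).
Description: the claimed parameters are [8, 3, 5]_13; such a code would be non-MDS.


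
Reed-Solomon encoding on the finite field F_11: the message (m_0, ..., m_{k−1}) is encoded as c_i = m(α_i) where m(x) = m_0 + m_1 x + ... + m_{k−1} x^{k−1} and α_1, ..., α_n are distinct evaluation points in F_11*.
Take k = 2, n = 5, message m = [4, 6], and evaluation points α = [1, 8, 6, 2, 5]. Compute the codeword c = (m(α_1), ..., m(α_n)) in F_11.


c = [10, 8, 7, 5, 1]

Message polynomial: m(x) = 4 + 6·x (mod 11).
For each evaluation point α_i, compute m(α_i) mod 11:
  α_1 = 1: Horner steps 6 → 10, so m(1) = 10.
  α_2 = 8: Horner steps 6 → 8, so m(8) = 8.
  α_3 = 6: Horner steps 6 → 7, so m(6) = 7.
  α_4 = 2: Horner steps 6 → 5, so m(2) = 5.
  α_5 = 5: Horner steps 6 → 1, so m(5) = 1.
Codeword c = [10, 8, 7, 5, 1] ∈ F_11^5.


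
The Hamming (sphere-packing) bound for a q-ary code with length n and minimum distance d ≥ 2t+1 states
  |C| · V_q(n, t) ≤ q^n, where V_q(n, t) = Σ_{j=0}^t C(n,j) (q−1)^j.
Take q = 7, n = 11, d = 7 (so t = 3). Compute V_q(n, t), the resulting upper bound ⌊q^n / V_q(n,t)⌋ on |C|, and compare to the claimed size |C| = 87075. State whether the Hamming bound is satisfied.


V_q(n, t) = 37687, q^n = 1977326743, Hamming bound = 52467, |C| = 87075 > bound (violated).

Step 1: Compute V_q(n, t) = Σ_{j=0}^3 C(n, j) (q−1)^j.
  j = 0: C(11,0)·(6)^0 = 1·1 = 1.
  j = 1: C(11,1)·(6)^1 = 11·6 = 66.
  j = 2: C(11,2)·(6)^2 = 55·36 = 1980.
  j = 3: C(11,3)·(6)^3 = 165·216 = 35640.
  V_q(n, t) = 1 + 66 + 1980 + 35640 = 37687.
Step 2: q^n = 7^11 = 1977326743.
Step 3: Hamming bound ⌊q^n / V_q(n,t)⌋ = ⌊1977326743/37687⌋ = 52467.
Step 4: Compare |C| = 87075 to 52467: violated.
The claimed |C| lies above the Hamming bound, so no 7-ary code of length 11 with d ≥ 7 can have 87075 codewords.


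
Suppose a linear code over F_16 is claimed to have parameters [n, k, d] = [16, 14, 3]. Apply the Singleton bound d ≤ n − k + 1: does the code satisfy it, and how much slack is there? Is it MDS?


Singleton RHS = n − k + 1 = 3, slack = 0, bound satisfied, MDS.

Singleton bound: d ≤ n − k + 1.
Here n = 16, k = 14, so n − k + 1 = 3.
Given d = 3, check d ≤ 3: YES.
Slack = (n − k + 1) − d = 0.
The code is MDS (slack = 0).
Description: the claimed parameters are [16, 14, 3]_16; such a code would be MDS (meets Singleton bound).


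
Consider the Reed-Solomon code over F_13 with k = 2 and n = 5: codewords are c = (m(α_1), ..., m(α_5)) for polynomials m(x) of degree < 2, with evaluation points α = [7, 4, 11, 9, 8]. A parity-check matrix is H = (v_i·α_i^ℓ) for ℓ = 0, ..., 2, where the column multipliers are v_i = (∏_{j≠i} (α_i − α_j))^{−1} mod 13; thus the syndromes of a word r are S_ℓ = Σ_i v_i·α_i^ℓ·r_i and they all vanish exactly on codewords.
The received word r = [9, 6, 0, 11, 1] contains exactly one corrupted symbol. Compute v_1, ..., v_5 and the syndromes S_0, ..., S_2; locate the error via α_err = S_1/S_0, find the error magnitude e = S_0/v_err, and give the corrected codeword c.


S = (9, 7, 4), error at position 5, error magnitude e = 4, c = [9, 6, 0, 11, 10].

Step 1: column multipliers v_i = (∏_{j≠i}(α_i − α_j))^{−1} mod 13.
  i = 1 (α = 7): (7−4)(7−11)(7−9)(7−8) = 3·(−4)·(−2)·(−1) = −24 ≡ 2, so v_1 = 2^{−1} = 7 (mod 13).
  i = 2 (α = 4): (4−7)(4−11)(4−9)(4−8) = (−3)·(−7)·(−5)·(−4) = 420 ≡ 4, so v_2 = 4^{−1} = 10 (mod 13).
  i = 3 (α = 11): (11−7)(11−4)(11−9)(11−8) = 4·7·2·3 = 168 ≡ 12, so v_3 = 12^{−1} = 12 (mod 13).
  i = 4 (α = 9): (9−7)(9−4)(9−11)(9−8) = 2·5·(−2)·1 = −20 ≡ 6, so v_4 = 6^{−1} = 11 (mod 13).
  i = 5 (α = 8): (8−7)(8−4)(8−11)(8−9) = 1·4·(−3)·(−1) = 12 ≡ 12, so v_5 = 12^{−1} = 12 (mod 13).
  v = [7, 10, 12, 11, 12].
Step 2: syndromes of r = [9, 6, 0, 11, 1] (all sums mod 13).
  S_0 = Σ v_i r_i = 7·9 + 10·6 + 12·0 + 11·11 + 12·1 = 256 ≡ 9.
  S_1 = Σ v_i α_i r_i = 7·7·9 + 10·4·6 + 12·11·0 + 11·9·11 + 12·8·1 = 1866 ≡ 7.
  α_i^2 mod 13 = [10, 3, 4, 3, 12].
  S_2 = Σ v_i α_i^2 r_i = 7·10·9 + 10·3·6 + 12·4·0 + 11·3·11 + 12·12·1 = 1317 ≡ 4.
  S = (9, 7, 4) ≠ 0, so r is not a codeword (an error is present).
Step 3: locate the error. For a single error e at position i, S_ℓ = v_i·e·α_i^ℓ, so α_err = S_1/S_0.
  S_0^{−1} = 9^{−1} = 3 (mod 13), so α_err = 7·3 = 21 ≡ 8 = α_5. Error position i = 5.
  Consistency check: S_2/S_1 = 4·2 = 8 ≡ 8 = α_err ✓ (single-error assumption holds).
Step 4: error magnitude e = S_0/v_5 = S_0·∏_{j≠5}(α_5 − α_j) = 9·12 = 108 ≡ 4 (mod 13).
Step 5: correct position 5: c_5 = r_5 − e = 1 − 4 ≡ 10 (mod 13). Hence c = [9, 6, 0, 11, 10].
  Check: interpolating c through the α_i gives m(x) = 2 + 1·x (degree < 2) with m(α_i) = c_i for every i, so c is indeed a codeword.


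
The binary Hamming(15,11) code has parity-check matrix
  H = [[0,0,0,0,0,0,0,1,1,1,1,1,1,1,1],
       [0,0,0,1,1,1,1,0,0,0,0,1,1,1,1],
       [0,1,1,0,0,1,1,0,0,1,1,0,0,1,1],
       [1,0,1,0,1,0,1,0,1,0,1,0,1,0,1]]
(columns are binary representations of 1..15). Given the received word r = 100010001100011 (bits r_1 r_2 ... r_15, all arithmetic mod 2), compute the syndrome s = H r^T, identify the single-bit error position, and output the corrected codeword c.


s = (0, 1, 1, 0)^T, error position = 6, corrected codeword c = 100011001100011

Compute s = H r^T mod 2 one row at a time:
  s_1 = 0 + 1 + 1 + 0 + 0 + 0 + 1 + 1 = 4 ≡ 0 (mod 2).
  s_2 = 0 + 1 + 0 + 0 + 0 + 0 + 1 + 1 = 3 ≡ 1 (mod 2).
  s_3 = 0 + 0 + 0 + 0 + 1 + 0 + 1 + 1 = 3 ≡ 1 (mod 2).
  s_4 = 1 + 0 + 1 + 0 + 1 + 0 + 0 + 1 = 4 ≡ 0 (mod 2).
s = (0, 1, 1, 0)^T — this equals column 6 of H (binary 0110), so error is at position 6.
Correct: flip bit 6 of r = 100010001100011 to get c = 100011001100011.


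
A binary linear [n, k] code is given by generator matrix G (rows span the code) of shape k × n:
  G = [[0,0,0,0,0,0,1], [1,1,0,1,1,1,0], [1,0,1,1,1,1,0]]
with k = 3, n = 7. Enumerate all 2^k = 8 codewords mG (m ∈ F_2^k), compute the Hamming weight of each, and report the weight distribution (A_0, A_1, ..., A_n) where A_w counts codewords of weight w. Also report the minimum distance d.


Weight distribution: A_0 = 1, A_1 = 1, A_2 = 1, A_3 = 1, A_5 = 2, A_6 = 2. Minimum distance d = 1.

Enumerate all 2^3 = 8 messages m ∈ F_2^3.
For each, compute codeword c = mG in F_2^7, then tally its weight.
  m = 000 → c = 0000000, weight = 0.
  m = 100 → c = 0000001, weight = 1.
  m = 010 → c = 1101110, weight = 5.
  m = 110 → c = 1101111, weight = 6.
  m = 001 → c = 1011110, weight = 5.
  m = 101 → c = 1011111, weight = 6.
  m = 011 → c = 0110000, weight = 2.
  m = 111 → c = 0110001, weight = 3.
Tally weights:
  weight 0: 1 codewords.
  weight 1: 1 codewords.
  weight 2: 1 codewords.
  weight 3: 1 codewords.
  weight 5: 2 codewords.
  weight 6: 2 codewords.
Minimum distance d = smallest w > 0 with A_w > 0 = 1.
Sanity: Σ A_w = 8 = 2^3 = 8 ✓.


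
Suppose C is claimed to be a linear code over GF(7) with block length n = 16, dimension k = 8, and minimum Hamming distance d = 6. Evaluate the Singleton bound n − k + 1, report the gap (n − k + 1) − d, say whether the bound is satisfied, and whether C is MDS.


Singleton RHS = n − k + 1 = 9, slack = 3, bound satisfied, not MDS.

Singleton bound: d ≤ n − k + 1.
Here n = 16, k = 8, so n − k + 1 = 9.
Given d = 6, check d ≤ 9: YES.
Slack = (n − k + 1) − d = 3.
The code is NOT MDS (slack = 3 > 0).
Description: the claimed parameters are [16, 8, 6]_7; such a code would be non-MDS.


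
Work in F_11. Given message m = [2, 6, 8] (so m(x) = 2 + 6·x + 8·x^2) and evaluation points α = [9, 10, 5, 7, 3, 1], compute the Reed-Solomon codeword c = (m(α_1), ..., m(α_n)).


c = [0, 4, 1, 7, 4, 5]

Message polynomial: m(x) = 2 + 6·x + 8·x^2 (mod 11).
For each evaluation point α_i, compute m(α_i) mod 11:
  α_1 = 9: Horner steps 8 → 1 → 0, so m(9) = 0.
  α_2 = 10: Horner steps 8 → 9 → 4, so m(10) = 4.
  α_3 = 5: Horner steps 8 → 2 → 1, so m(5) = 1.
  α_4 = 7: Horner steps 8 → 7 → 7, so m(7) = 7.
  α_5 = 3: Horner steps 8 → 8 → 4, so m(3) = 4.
  α_6 = 1: Horner steps 8 → 3 → 5, so m(1) = 5.
Codeword c = [0, 4, 1, 7, 4, 5] ∈ F_11^6.


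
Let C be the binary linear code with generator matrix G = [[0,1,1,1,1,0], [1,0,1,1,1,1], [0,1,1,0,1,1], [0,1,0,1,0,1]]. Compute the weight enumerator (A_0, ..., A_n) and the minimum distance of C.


Weight distribution: A_0 = 1, A_1 = 1, A_2 = 3, A_3 = 6, A_4 = 3, A_5 = 1, A_6 = 1. Minimum distance d = 1.

Enumerate all 2^4 = 16 messages m ∈ F_2^4.
For each, compute codeword c = mG in F_2^6, then tally its weight.
  m = 0000 → c = 000000, weight = 0.
  m = 1000 → c = 011110, weight = 4.
  m = 0100 → c = 101111, weight = 5.
  m = 1100 → c = 110001, weight = 3.
  m = 0010 → c = 011011, weight = 4.
  m = 1010 → c = 000101, weight = 2.
  m = 0110 → c = 110100, weight = 3.
  m = 1110 → c = 101010, weight = 3.
  m = 0001 → c = 010101, weight = 3.
  m = 1001 → c = 001011, weight = 3.
  m = 0101 → c = 111010, weight = 4.
  m = 1101 → c = 100100, weight = 2.
  m = 0011 → c = 001110, weight = 3.
  m = 1011 → c = 010000, weight = 1.
  m = 0111 → c = 100001, weight = 2.
  m = 1111 → c = 111111, weight = 6.
Tally weights:
  weight 0: 1 codewords.
  weight 1: 1 codewords.
  weight 2: 3 codewords.
  weight 3: 6 codewords.
  weight 4: 3 codewords.
  weight 5: 1 codewords.
  weight 6: 1 codewords.
Minimum distance d = smallest w > 0 with A_w > 0 = 1.
Sanity: Σ A_w = 16 = 2^4 = 16 ✓.


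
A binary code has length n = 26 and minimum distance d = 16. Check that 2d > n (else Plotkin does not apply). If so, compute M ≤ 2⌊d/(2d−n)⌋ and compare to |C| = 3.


Plotkin bound M ≤ 4; given |C| = 3 ≤ bound (satisfied).

Check applicability: 2d = 32, n = 26.
2d − n = 6 > 0, so Plotkin applies.
Compute d/(2d−n) = 16/6 ≈ 2.6667.
⌊d/(2d−n)⌋ = 2.
Plotkin bound: M ≤ 2·2 = 4.
Given |C| = 3, check: satisfied.
This |C| is below the Plotkin bound.


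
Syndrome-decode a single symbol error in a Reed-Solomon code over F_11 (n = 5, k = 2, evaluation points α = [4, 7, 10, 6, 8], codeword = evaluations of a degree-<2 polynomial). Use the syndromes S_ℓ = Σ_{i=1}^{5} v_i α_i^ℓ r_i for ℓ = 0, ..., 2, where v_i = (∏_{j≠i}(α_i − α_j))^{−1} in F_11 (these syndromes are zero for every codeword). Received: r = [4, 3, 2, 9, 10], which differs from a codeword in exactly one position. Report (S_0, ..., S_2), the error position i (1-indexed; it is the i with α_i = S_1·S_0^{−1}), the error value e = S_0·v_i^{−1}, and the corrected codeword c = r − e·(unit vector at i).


S = (4, 2, 1), error at position 4, error magnitude e = 2, c = [4, 3, 2, 7, 10].

Step 1: column multipliers v_i = (∏_{j≠i}(α_i − α_j))^{−1} mod 11.
  i = 1 (α = 4): (4−7)(4−10)(4−6)(4−8) = (−3)·(−6)·(−2)·(−4) = 144 ≡ 1, so v_1 = 1^{−1} = 1 (mod 11).
  i = 2 (α = 7): (7−4)(7−10)(7−6)(7−8) = 3·(−3)·1·(−1) = 9 ≡ 9, so v_2 = 9^{−1} = 5 (mod 11).
  i = 3 (α = 10): (10−4)(10−7)(10−6)(10−8) = 6·3·4·2 = 144 ≡ 1, so v_3 = 1^{−1} = 1 (mod 11).
  i = 4 (α = 6): (6−4)(6−7)(6−10)(6−8) = 2·(−1)·(−4)·(−2) = −16 ≡ 6, so v_4 = 6^{−1} = 2 (mod 11).
  i = 5 (α = 8): (8−4)(8−7)(8−10)(8−6) = 4·1·(−2)·2 = −16 ≡ 6, so v_5 = 6^{−1} = 2 (mod 11).
  v = [1, 5, 1, 2, 2].
Step 2: syndromes of r = [4, 3, 2, 9, 10] (all sums mod 11).
  S_0 = Σ v_i r_i = 1·4 + 5·3 + 1·2 + 2·9 + 2·10 = 59 ≡ 4.
  S_1 = Σ v_i α_i r_i = 1·4·4 + 5·7·3 + 1·10·2 + 2·6·9 + 2·8·10 = 409 ≡ 2.
  α_i^2 mod 11 = [5, 5, 1, 3, 9].
  S_2 = Σ v_i α_i^2 r_i = 1·5·4 + 5·5·3 + 1·1·2 + 2·3·9 + 2·9·10 = 331 ≡ 1.
  S = (4, 2, 1) ≠ 0, so r is not a codeword (an error is present).
Step 3: locate the error. For a single error e at position i, S_ℓ = v_i·e·α_i^ℓ, so α_err = S_1/S_0.
  S_0^{−1} = 4^{−1} = 3 (mod 11), so α_err = 2·3 = 6 ≡ 6 = α_4. Error position i = 4.
  Consistency check: S_2/S_1 = 1·6 = 6 ≡ 6 = α_err ✓ (single-error assumption holds).
Step 4: error magnitude e = S_0/v_4 = S_0·∏_{j≠4}(α_4 − α_j) = 4·6 = 24 ≡ 2 (mod 11).
Step 5: correct position 4: c_4 = r_4 − e = 9 − 2 ≡ 7 (mod 11). Hence c = [4, 3, 2, 7, 10].
  Check: interpolating c through the α_i gives m(x) = 9 + 7·x (degree < 2) with m(α_i) = c_i for every i, so c is indeed a codeword.


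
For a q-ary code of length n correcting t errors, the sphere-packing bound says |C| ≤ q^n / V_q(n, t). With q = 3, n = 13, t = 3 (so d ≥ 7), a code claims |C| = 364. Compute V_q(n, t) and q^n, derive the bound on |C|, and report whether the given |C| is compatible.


V_q(n, t) = 2627, q^n = 1594323, Hamming bound = 606, |C| = 364 ≤ bound (satisfied).

Step 1: Compute V_q(n, t) = Σ_{j=0}^3 C(n, j) (q−1)^j.
  j = 0: C(13,0)·(2)^0 = 1·1 = 1.
  j = 1: C(13,1)·(2)^1 = 13·2 = 26.
  j = 2: C(13,2)·(2)^2 = 78·4 = 312.
  j = 3: C(13,3)·(2)^3 = 286·8 = 2288.
  V_q(n, t) = 1 + 26 + 312 + 2288 = 2627.
Step 2: q^n = 3^13 = 1594323.
Step 3: Hamming bound ⌊q^n / V_q(n,t)⌋ = ⌊1594323/2627⌋ = 606.
Step 4: Compare |C| = 364 to 606: satisfied.
The claimed |C| lies below the Hamming bound.


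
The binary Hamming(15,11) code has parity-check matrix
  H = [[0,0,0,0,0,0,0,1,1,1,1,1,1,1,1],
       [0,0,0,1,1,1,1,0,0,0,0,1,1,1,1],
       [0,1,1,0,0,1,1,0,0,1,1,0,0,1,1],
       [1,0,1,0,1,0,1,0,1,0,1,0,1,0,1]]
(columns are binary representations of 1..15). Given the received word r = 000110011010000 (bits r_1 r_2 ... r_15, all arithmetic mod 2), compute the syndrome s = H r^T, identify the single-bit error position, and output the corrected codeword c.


s = (1, 0, 1, 1)^T, error position = 11, corrected codeword c = 000110011000000

Compute s = H r^T mod 2 one row at a time:
  s_1 = 1 + 1 + 0 + 1 + 0 + 0 + 0 + 0 = 3 ≡ 1 (mod 2).
  s_2 = 1 + 1 + 0 + 0 + 0 + 0 + 0 + 0 = 2 ≡ 0 (mod 2).
  s_3 = 0 + 0 + 0 + 0 + 0 + 1 + 0 + 0 = 1 ≡ 1 (mod 2).
  s_4 = 0 + 0 + 1 + 0 + 1 + 1 + 0 + 0 = 3 ≡ 1 (mod 2).
s = (1, 0, 1, 1)^T — this equals column 11 of H (binary 1011), so error is at position 11.
Correct: flip bit 11 of r = 000110011010000 to get c = 000110011000000.


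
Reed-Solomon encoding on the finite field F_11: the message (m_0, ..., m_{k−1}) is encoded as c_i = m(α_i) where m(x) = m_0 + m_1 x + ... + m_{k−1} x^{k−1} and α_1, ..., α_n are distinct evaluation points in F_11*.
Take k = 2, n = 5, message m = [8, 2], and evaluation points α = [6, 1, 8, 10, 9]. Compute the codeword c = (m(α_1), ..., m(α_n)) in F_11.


c = [9, 10, 2, 6, 4]

Message polynomial: m(x) = 8 + 2·x (mod 11).
For each evaluation point α_i, compute m(α_i) mod 11:
  α_1 = 6: Horner steps 2 → 9, so m(6) = 9.
  α_2 = 1: Horner steps 2 → 10, so m(1) = 10.
  α_3 = 8: Horner steps 2 → 2, so m(8) = 2.
  α_4 = 10: Horner steps 2 → 6, so m(10) = 6.
  α_5 = 9: Horner steps 2 → 4, so m(9) = 4.
Codeword c = [9, 10, 2, 6, 4] ∈ F_11^5.


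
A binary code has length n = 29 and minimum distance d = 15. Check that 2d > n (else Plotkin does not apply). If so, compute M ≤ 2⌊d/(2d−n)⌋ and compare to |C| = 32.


Plotkin bound M ≤ 30; given |C| = 32 > bound (violated).

Check applicability: 2d = 30, n = 29.
2d − n = 1 > 0, so Plotkin applies.
Compute d/(2d−n) = 15/1 ≈ 15.0000.
⌊d/(2d−n)⌋ = 15.
Plotkin bound: M ≤ 2·15 = 30.
Given |C| = 32, check: VIOLATED.
This |C| is above the Plotkin bound, so no binary code with n = 29, d = 15 and 32 codewords exists.


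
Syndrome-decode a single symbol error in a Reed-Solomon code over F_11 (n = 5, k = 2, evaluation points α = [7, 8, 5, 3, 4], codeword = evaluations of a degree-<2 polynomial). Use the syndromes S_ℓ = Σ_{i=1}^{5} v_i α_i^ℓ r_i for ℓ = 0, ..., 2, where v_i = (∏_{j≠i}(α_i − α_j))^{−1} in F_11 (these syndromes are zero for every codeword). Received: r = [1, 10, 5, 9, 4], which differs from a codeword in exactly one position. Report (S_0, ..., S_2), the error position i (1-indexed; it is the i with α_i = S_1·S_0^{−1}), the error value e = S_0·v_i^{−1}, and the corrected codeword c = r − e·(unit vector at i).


S = (3, 1, 4), error at position 5, error magnitude e = 8, c = [1, 10, 5, 9, 7].

Step 1: column multipliers v_i = (∏_{j≠i}(α_i − α_j))^{−1} mod 11.
  i = 1 (α = 7): (7−8)(7−5)(7−3)(7−4) = (−1)·2·4·3 = −24 ≡ 9, so v_1 = 9^{−1} = 5 (mod 11).
  i = 2 (α = 8): (8−7)(8−5)(8−3)(8−4) = 1·3·5·4 = 60 ≡ 5, so v_2 = 5^{−1} = 9 (mod 11).
  i = 3 (α = 5): (5−7)(5−8)(5−3)(5−4) = (−2)·(−3)·2·1 = 12 ≡ 1, so v_3 = 1^{−1} = 1 (mod 11).
  i = 4 (α = 3): (3−7)(3−8)(3−5)(3−4) = (−4)·(−5)·(−2)·(−1) = 40 ≡ 7, so v_4 = 7^{−1} = 8 (mod 11).
  i = 5 (α = 4): (4−7)(4−8)(4−5)(4−3) = (−3)·(−4)·(−1)·1 = −12 ≡ 10, so v_5 = 10^{−1} = 10 (mod 11).
  v = [5, 9, 1, 8, 10].
Step 2: syndromes of r = [1, 10, 5, 9, 4] (all sums mod 11).
  S_0 = Σ v_i r_i = 5·1 + 9·10 + 1·5 + 8·9 + 10·4 = 212 ≡ 3.
  S_1 = Σ v_i α_i r_i = 5·7·1 + 9·8·10 + 1·5·5 + 8·3·9 + 10·4·4 = 1156 ≡ 1.
  α_i^2 mod 11 = [5, 9, 3, 9, 5].
  S_2 = Σ v_i α_i^2 r_i = 5·5·1 + 9·9·10 + 1·3·5 + 8·9·9 + 10·5·4 = 1698 ≡ 4.
  S = (3, 1, 4) ≠ 0, so r is not a codeword (an error is present).
Step 3: locate the error. For a single error e at position i, S_ℓ = v_i·e·α_i^ℓ, so α_err = S_1/S_0.
  S_0^{−1} = 3^{−1} = 4 (mod 11), so α_err = 1·4 = 4 ≡ 4 = α_5. Error position i = 5.
  Consistency check: S_2/S_1 = 4·1 = 4 ≡ 4 = α_err ✓ (single-error assumption holds).
Step 4: error magnitude e = S_0/v_5 = S_0·∏_{j≠5}(α_5 − α_j) = 3·10 = 30 ≡ 8 (mod 11).
Step 5: correct position 5: c_5 = r_5 − e = 4 − 8 ≡ 7 (mod 11). Hence c = [1, 10, 5, 9, 7].
  Check: interpolating c through the α_i gives m(x) = 4 + 9·x (degree < 2) with m(α_i) = c_i for every i, so c is indeed a codeword.


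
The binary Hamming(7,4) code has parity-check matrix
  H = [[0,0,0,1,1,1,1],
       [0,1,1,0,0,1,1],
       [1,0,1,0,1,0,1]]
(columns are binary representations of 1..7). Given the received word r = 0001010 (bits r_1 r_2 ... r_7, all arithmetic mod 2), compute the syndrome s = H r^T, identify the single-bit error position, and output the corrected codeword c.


s = (0, 1, 0)^T, error position = 2, corrected codeword c = 0101010

Compute s = H r^T mod 2 one row at a time:
  s_1 = 1 + 0 + 1 + 0 = 2 ≡ 0 (mod 2).
  s_2 = 0 + 0 + 1 + 0 = 1 ≡ 1 (mod 2).
  s_3 = 0 + 0 + 0 + 0 = 0 ≡ 0 (mod 2).
s = (0, 1, 0)^T — this equals column 2 of H (binary 010), so error is at position 2.
Correct: flip bit 2 of r = 0001010 to get c = 0101010.


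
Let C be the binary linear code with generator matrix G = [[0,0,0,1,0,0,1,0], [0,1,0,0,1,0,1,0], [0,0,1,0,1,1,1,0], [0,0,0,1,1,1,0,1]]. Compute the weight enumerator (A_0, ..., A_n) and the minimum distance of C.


Weight distribution: A_0 = 1, A_2 = 2, A_3 = 4, A_4 = 5, A_5 = 4. Minimum distance d = 2.

Enumerate all 2^4 = 16 messages m ∈ F_2^4.
For each, compute codeword c = mG in F_2^8, then tally its weight.
  m = 0000 → c = 00000000, weight = 0.
  m = 1000 → c = 00010010, weight = 2.
  m = 0100 → c = 01001010, weight = 3.
  m = 1100 → c = 01011000, weight = 3.
  m = 0010 → c = 00101110, weight = 4.
  m = 1010 → c = 00111100, weight = 4.
  m = 0110 → c = 01100100, weight = 3.
  m = 1110 → c = 01110110, weight = 5.
  m = 0001 → c = 00011101, weight = 4.
  m = 1001 → c = 00001111, weight = 4.
  m = 0101 → c = 01010111, weight = 5.
  m = 1101 → c = 01000101, weight = 3.
  m = 0011 → c = 00110011, weight = 4.
  m = 1011 → c = 00100001, weight = 2.
  m = 0111 → c = 01111001, weight = 5.
  m = 1111 → c = 01101011, weight = 5.
Tally weights:
  weight 0: 1 codewords.
  weight 2: 2 codewords.
  weight 3: 4 codewords.
  weight 4: 5 codewords.
  weight 5: 4 codewords.
Minimum distance d = smallest w > 0 with A_w > 0 = 2.
Sanity: Σ A_w = 16 = 2^4 = 16 ✓.


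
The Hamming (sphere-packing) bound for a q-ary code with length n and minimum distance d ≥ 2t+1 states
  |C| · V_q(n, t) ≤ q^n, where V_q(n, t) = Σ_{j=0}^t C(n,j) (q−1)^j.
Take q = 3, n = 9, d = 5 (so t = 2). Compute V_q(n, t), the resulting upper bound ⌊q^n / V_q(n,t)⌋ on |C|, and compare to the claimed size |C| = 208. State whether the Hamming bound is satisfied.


V_q(n, t) = 163, q^n = 19683, Hamming bound = 120, |C| = 208 > bound (violated).

Step 1: Compute V_q(n, t) = Σ_{j=0}^2 C(n, j) (q−1)^j.
  j = 0: C(9,0)·(2)^0 = 1·1 = 1.
  j = 1: C(9,1)·(2)^1 = 9·2 = 18.
  j = 2: C(9,2)·(2)^2 = 36·4 = 144.
  V_q(n, t) = 1 + 18 + 144 = 163.
Step 2: q^n = 3^9 = 19683.
Step 3: Hamming bound ⌊q^n / V_q(n,t)⌋ = ⌊19683/163⌋ = 120.
Step 4: Compare |C| = 208 to 120: violated.
The claimed |C| lies above the Hamming bound, so no 3-ary code of length 9 with d ≥ 5 can have 208 codewords.


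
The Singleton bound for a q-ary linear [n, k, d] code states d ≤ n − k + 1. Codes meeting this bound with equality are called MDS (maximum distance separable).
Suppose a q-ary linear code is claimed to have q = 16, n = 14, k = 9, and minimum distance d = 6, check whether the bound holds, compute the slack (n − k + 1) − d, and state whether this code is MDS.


Singleton RHS = n − k + 1 = 6, slack = 0, bound satisfied, MDS.

Singleton bound: d ≤ n − k + 1.
Here n = 14, k = 9, so n − k + 1 = 6.
Given d = 6, check d ≤ 6: YES.
Slack = (n − k + 1) − d = 0.
The code is MDS (slack = 0).
Description: the claimed parameters are [14, 9, 6]_16; such a code would be MDS (meets Singleton bound).
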